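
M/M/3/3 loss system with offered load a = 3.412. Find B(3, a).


B(c,a) = (a^c/c!) / Σ_{k=0}^{c} a^k/k!
a^3/3! = 6.620272
Σ terms (k=0..3): 1.00000 + 3.41200 + 5.82087 + 6.62027 = 16.853144
B = 6.620272/16.853144 = 0.392821

Final: 0.392821


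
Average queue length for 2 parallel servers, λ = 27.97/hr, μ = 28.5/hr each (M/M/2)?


a = λ/μ = 0.9814; ρ = a/2 = 0.4907
P₀ = 0.341650
Lq = P₀·a^c·ρ / (c!·(1−ρ)²) = 0.341650·0.96315·0.4907/(2·0.25938)
= 0.31126

Final: 0.31126


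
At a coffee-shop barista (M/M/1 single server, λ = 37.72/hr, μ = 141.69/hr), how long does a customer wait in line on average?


ρ = 37.72/141.69 = 0.2662
Wq = ρ/(μ−λ) = 0.2662/(141.69 − 37.72) = 0.2662/103.97 = 0.002560 hr

Final: 0.002560 hr


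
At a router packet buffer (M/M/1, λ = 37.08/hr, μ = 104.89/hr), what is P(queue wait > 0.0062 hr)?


ρ = 37.08/104.89 = 0.3535
P(Wq > t) = ρ·e^{−(μ−λ)t} = 0.3535·e^{−0.4204}
= 0.3535·0.656770 = 0.232177

Final: 0.232177


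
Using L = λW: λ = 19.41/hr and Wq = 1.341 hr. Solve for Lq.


Lq = λWq = 19.41·1.341 = 26.0288

Final: 26.0288


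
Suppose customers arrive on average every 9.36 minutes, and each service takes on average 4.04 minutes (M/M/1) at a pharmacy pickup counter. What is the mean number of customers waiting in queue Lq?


λ = 60/9.36 = 6.4103 /hr
μ = 60/4.04 = 14.8515 /hr
ρ = λ/μ = 6.4103/14.8515 = 0.4316
Lq = ρ²/(1−ρ) = 0.1863/0.5684 = 0.3278

Final: 0.3278


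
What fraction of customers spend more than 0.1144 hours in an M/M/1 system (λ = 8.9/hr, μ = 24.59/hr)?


W ~ Exponential(μ−λ) for M/M/1.
μ − λ = 24.59 − 8.9 = 15.6900
P(W > t) = e^{−(μ−λ)t} = e^{−1.7949} = 0.166138

Final: 0.166138


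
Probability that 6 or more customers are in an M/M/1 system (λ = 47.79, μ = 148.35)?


ρ = 47.79/148.35 = 0.3221
P(N ≥ n) = ρ^n = 0.3221^6 = 0.001118

Final: 0.001118


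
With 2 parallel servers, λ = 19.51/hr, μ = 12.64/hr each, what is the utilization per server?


ρ = λ/(cμ) = 19.51/(2·12.64) = 19.51/25.28 = 0.7718

Final: 0.7718


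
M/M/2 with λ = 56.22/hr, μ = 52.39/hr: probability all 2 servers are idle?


a = λ/μ = 56.22/52.39 = 1.0731; ρ = a/c = 0.5366
Σ_{k=0}^{1} a^k/k! (terms k=0..1) = 1.00000 + 1.07311 = 2.07311
Tail: a^2/(2!(1−ρ)) = 1.15156/(2·0.4634) = 1.24238
P₀ = 1/(2.07311 + 1.24238) = 1/3.31549 = 0.301615

Final: 0.301615


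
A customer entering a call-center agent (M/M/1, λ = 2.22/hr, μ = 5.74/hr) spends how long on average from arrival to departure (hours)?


W = 1/(μ−λ) = 1/(5.74 − 2.22) = 1/3.52 = 0.2841 hr

Final: 0.2841 hr


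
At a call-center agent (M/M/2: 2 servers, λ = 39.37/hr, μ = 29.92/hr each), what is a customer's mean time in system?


a = 1.3158; ρ = 0.6579; P₀ = 0.206330
Lq = P₀·a^c·ρ/(c!(1−ρ)²) = 1.00430
Wq = Lq/λ = 1.00430/39.37 = 0.02551 hr
W = Wq + 1/μ = 0.02551 + 0.03342 = 0.05893 hr

Final: 0.05893 hr


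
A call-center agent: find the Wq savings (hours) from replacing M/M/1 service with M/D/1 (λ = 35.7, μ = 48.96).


ρ = 35.7/48.96 = 0.7292
Wq(M/M/1) = ρ/(μ−λ) = 0.7292/13.26 = 0.05499 hr
Wq(M/D/1) = ρ/(2(μ−λ)) = 0.02749 hr
Savings = 0.05499 − 0.02749 = 0.02749 hr

Final: 0.02749 hr


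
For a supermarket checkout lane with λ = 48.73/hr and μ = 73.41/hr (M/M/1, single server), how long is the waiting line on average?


ρ = 48.73/73.41 = 0.6638
Lq = ρ²/(1−ρ) = 0.4406/0.3362 = 1.3107

Final: 1.3107


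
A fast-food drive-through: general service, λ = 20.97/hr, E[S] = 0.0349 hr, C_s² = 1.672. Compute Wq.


ρ = λ·E[S] = 20.97·0.0349 = 0.7319
E[S²] = E[S]²(1+C_s²) = 0.0349²·(1+1.672) = 0.003255
Wq = λ·E[S²]/(2(1−ρ)) = 20.97·0.003255/(2·0.2681) = 0.12726 hr

Final: 0.12726 hr


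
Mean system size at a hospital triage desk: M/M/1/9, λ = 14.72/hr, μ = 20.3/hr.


ρ = 14.72/20.3 = 0.7251
L = ρ[1 − (K+1)ρ^K + Kρ^(K+1)] / [(1−ρ)(1−ρ^(K+1))]
Numerator: 0.7251·(1 − 10·0.055425 + 9·0.040190) = 0.585508
Denominator: (0.2749)·(0.959810) = 0.263830
L = 0.585508/0.263830 = 2.2193

Final: 2.2193


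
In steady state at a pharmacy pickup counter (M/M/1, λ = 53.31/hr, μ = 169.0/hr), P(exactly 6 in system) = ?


ρ = 53.31/169.0 = 0.3154
P_n = (1−ρ)·ρ^n = (1 − 0.3154)·0.3154^6 = 0.6846·0.0009852 = 0.0006744

Final: 0.0006744


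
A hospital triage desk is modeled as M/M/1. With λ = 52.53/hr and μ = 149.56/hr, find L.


ρ = λ/μ = 52.53/149.56 = 0.3512
L = ρ/(1−ρ) = 0.3512/(1 − 0.3512) = 0.3512/0.6488 = 0.5414

Final: 0.5414


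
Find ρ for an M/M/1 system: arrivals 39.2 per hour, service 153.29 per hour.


ρ = λ/μ = 39.2/153.29 = 0.2557

Final: 0.2557


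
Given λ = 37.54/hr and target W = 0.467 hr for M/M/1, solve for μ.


W = 1/(μ−λ) ⇒ μ − λ = 1/W = 1/0.467 = 2.1413
μ = λ + 1/W = 37.54 + 2.1413 = 39.6813 per hr

Final: 39.6813 /hr


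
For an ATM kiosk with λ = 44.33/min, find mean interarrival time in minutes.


Mean interarrival time = 1/λ = 1/44.33 minute = 0.02256 minute
In minutes: 0.02256 × 1 = 0.02256 min

Final: 0.02256 min


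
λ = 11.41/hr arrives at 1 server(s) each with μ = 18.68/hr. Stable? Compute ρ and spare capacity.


Total capacity cμ = 1·18.68 = 18.68/hr
ρ = λ/(cμ) = 11.41/18.68 = 0.6108
Stable ⇔ ρ < 1: YES
Spare capacity = cμ − λ = 18.68 − 11.41 = 7.27/hr

Final: ρ = 0.6108; stable; margin = 7.27/hr


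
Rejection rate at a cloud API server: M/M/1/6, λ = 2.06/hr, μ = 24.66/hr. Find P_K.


ρ = λ/μ = 2.06/24.66 = 0.08354
P_K = (1−ρ)ρ^K/(1−ρ^(K+1)) = (0.9165·0.0000003398)/(1 − 0.00000002839)
= 0.0000003114/1.000000 = 0.0000003114

Final: 0.0000003114


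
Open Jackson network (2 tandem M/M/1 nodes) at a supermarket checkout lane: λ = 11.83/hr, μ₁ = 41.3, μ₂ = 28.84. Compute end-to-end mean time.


Each node sees arrival rate λ = 11.83/hr (tandem ⇒ throughput preserved).
W₁ = 1/(μ₁−λ) = 1/(41.3−11.83) = 0.03393 hr
W₂ = 1/(μ₂−λ) = 1/(28.84−11.83) = 0.05879 hr
W_total = W₁ + W₂ = 0.03393 + 0.05879 = 0.09272 hr

Final: 0.09272 hr


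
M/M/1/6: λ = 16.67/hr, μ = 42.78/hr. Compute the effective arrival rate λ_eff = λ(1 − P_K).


ρ = 0.3897; P_K = (1−ρ)ρ^6/(1−ρ^7) = 0.002140
λ_eff = λ(1 − P_K) = 16.67·(1 − 0.002140) = 16.67·0.997860 = 16.6343 /hr

Final: 16.6343 /hr


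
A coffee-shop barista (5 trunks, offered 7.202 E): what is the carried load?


B(5,7.202) = 0.436442 (Erlang-B)
Carried load = a(1 − B) = 7.202·(1 − 0.436442) = 7.202·0.563558 = 4.0587 E

Final: 4.0587 Erlangs


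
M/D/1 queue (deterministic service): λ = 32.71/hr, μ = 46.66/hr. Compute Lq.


ρ = 32.71/46.66 = 0.7010
M/D/1: Lq = ρ²/(2(1−ρ)) = 0.4914/(2·0.2990) = 0.82189

Final: 0.82189


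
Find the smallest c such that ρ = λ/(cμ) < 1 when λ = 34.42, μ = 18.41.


Stability requires cμ > λ ⇔ c > λ/μ.
λ/μ = 34.42/18.41 = 1.8696
Minimum integer c = ⌊1.8696⌋ + 1 = 2
Check: 2·18.41 = 36.82 > 34.42, while 1·18.41 = 18.41 ≤ 34.42

Final: 2 servers


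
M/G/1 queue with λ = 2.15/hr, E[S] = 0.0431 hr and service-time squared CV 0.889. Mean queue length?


ρ = λ·E[S] = 2.15·0.0431 = 0.09266
Lq = ρ²(1+C_s²)/(2(1−ρ)) = 0.008587·(1+0.889)/(2·0.9073)
= 0.008587·1.8890/1.8147 = 0.008939

Final: 0.008939


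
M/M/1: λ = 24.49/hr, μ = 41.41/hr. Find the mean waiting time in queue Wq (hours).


ρ = 24.49/41.41 = 0.5914
Wq = ρ/(μ−λ) = 0.5914/(41.41 − 24.49) = 0.5914/16.92 = 0.03495 hr

Final: 0.03495 hr


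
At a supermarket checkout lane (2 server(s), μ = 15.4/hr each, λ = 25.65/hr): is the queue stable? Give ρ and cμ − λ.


Total capacity cμ = 2·15.4 = 30.80/hr
ρ = λ/(cμ) = 25.65/30.80 = 0.8328
Stable ⇔ ρ < 1: YES
Spare capacity = cμ − λ = 30.80 − 25.65 = 5.15/hr

Final: ρ = 0.8328; stable; margin = 5.15/hr


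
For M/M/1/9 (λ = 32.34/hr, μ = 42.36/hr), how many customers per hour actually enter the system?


ρ = 0.7635; P_K = (1−ρ)ρ^9/(1−ρ^10) = 0.022347
λ_eff = λ(1 − P_K) = 32.34·(1 − 0.022347) = 32.34·0.977653 = 31.6173 /hr

Final: 31.6173 /hr


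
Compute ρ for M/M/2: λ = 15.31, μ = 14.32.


ρ = λ/(cμ) = 15.31/(2·14.32) = 15.31/28.64 = 0.5346

Final: 0.5346


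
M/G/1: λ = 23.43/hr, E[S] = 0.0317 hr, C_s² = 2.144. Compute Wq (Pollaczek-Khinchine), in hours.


ρ = λ·E[S] = 23.43·0.0317 = 0.7427
E[S²] = E[S]²(1+C_s²) = 0.0317²·(1+2.144) = 0.003159
Wq = λ·E[S²]/(2(1−ρ)) = 23.43·0.003159/(2·0.2573) = 0.14387 hr

Final: 0.14387 hr


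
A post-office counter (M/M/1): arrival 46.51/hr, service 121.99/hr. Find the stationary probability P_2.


ρ = 46.51/121.99 = 0.3813
P_n = (1−ρ)·ρ^n = (1 − 0.3813)·0.3813^2 = 0.6187·0.145360 = 0.089940

Final: 0.089940


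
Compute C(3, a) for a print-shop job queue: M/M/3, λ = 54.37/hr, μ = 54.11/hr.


a = λ/μ = 1.0048; ρ = a/3 = 0.3349
P₀ = 0.361814 (from M/M/c formula)
C(c,a) = [a^c/(c!(1−ρ))]·P₀ = [1.01448/(6·0.6651)]·0.361814
= 0.25423·0.361814 = 0.091985

Final: 0.091985


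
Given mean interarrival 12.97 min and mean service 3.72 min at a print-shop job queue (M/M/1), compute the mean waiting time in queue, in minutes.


λ = 60/12.97 = 4.6261 /hr
μ = 60/3.72 = 16.1290 /hr
ρ = λ/μ = 4.6261/16.1290 = 0.2868
Wq = ρ/(μ−λ) = 0.2868/(16.1290−4.6261) = 0.02493 hr
In minutes: 0.02493·60 = 1.496 min

Final: 1.496 min


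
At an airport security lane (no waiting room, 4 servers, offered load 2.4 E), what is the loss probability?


B(c,a) = (a^c/c!) / Σ_{k=0}^{c} a^k/k!
a^4/4! = 1.382400
Σ terms (k=0..4): 1.00000 + 2.40000 + 2.88000 + 2.30400 + 1.38240 = 9.966400
B = 1.382400/9.966400 = 0.138706

Final: 0.138706


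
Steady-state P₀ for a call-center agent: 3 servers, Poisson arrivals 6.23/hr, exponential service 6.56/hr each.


a = λ/μ = 6.23/6.56 = 0.9497; ρ = a/c = 0.3166
Σ_{k=0}^{2} a^k/k! (terms k=0..2) = 1.00000 + 0.94970 + 0.45096 = 2.40066
Tail: a^3/(3!(1−ρ)) = 0.85655/(6·0.6834) = 0.20888
P₀ = 1/(2.40066 + 0.20888) = 1/2.60954 = 0.383209

Final: 0.383209


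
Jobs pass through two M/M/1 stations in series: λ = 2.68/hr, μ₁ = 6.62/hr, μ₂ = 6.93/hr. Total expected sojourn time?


Each node sees arrival rate λ = 2.68/hr (tandem ⇒ throughput preserved).
W₁ = 1/(μ₁−λ) = 1/(6.62−2.68) = 0.25381 hr
W₂ = 1/(μ₂−λ) = 1/(6.93−2.68) = 0.23529 hr
W_total = W₁ + W₂ = 0.25381 + 0.23529 = 0.48910 hr

Final: 0.48910 hr


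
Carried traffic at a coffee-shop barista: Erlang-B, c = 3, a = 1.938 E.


B(3,1.938) = 0.201215 (Erlang-B)
Carried load = a(1 − B) = 1.938·(1 − 0.201215) = 1.938·0.798785 = 1.5480 E

Final: 1.5480 Erlangs


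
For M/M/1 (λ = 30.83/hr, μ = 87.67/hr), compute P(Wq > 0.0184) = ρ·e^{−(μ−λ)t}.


ρ = 30.83/87.67 = 0.3517
P(Wq > t) = ρ·e^{−(μ−λ)t} = 0.3517·e^{−1.0459}
= 0.3517·0.351391 = 0.123570

Final: 0.123570


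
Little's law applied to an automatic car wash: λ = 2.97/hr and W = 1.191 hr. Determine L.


L = λW = 2.97·1.191 = 3.5373

Final: 3.5373


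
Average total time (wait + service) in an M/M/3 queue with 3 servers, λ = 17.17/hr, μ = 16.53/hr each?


a = 1.0387; ρ = 0.3462; P₀ = 0.349175
Lq = P₀·a^c·ρ/(c!(1−ρ)²) = 0.05284
Wq = Lq/λ = 0.05284/17.17 = 0.003077 hr
W = Wq + 1/μ = 0.003077 + 0.06050 = 0.06357 hr

Final: 0.06357 hr


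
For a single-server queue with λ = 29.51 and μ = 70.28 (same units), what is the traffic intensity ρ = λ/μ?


ρ = λ/μ = 29.51/70.28 = 0.4199

Final: 0.4199


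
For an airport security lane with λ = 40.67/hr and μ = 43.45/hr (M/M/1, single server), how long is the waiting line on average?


ρ = 40.67/43.45 = 0.9360
Lq = ρ²/(1−ρ) = 0.8761/0.06398 = 13.6935

Final: 13.6935


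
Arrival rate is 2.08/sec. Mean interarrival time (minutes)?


Mean interarrival time = 1/λ = 1/2.08 second = 0.48077 second
In minutes: 0.48077 × 0.0166667 = 0.008013 min

Final: 0.008013 min


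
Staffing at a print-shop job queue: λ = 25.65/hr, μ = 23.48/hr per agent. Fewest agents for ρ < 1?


Stability requires cμ > λ ⇔ c > λ/μ.
λ/μ = 25.65/23.48 = 1.0924
Minimum integer c = ⌊1.0924⌋ + 1 = 2
Check: 2·23.48 = 46.96 > 25.65, while 1·23.48 = 23.48 ≤ 25.65

Final: 2 servers


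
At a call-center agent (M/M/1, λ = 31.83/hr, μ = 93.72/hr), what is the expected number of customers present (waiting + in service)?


ρ = λ/μ = 31.83/93.72 = 0.3396
L = ρ/(1−ρ) = 0.3396/(1 − 0.3396) = 0.3396/0.6604 = 0.5143

Final: 0.5143


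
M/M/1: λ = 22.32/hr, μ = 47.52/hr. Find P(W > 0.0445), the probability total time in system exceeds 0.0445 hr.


W ~ Exponential(μ−λ) for M/M/1.
μ − λ = 47.52 − 22.32 = 25.2000
P(W > t) = e^{−(μ−λ)t} = e^{−1.1214} = 0.325823

Final: 0.325823


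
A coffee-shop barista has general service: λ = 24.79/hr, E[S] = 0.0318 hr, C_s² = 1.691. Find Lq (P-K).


ρ = λ·E[S] = 24.79·0.0318 = 0.7883
Lq = ρ²(1+C_s²)/(2(1−ρ)) = 0.6215·(1+1.691)/(2·0.2117)
= 0.6215·2.6910/0.4234 = 3.95017

Final: 3.95017


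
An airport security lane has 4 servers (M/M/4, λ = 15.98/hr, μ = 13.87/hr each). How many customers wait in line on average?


a = λ/μ = 1.1521; ρ = a/4 = 0.2880
P₀ = 0.315077
Lq = P₀·a^c·ρ / (c!·(1−ρ)²) = 0.315077·1.76198·0.2880/(24·0.50690)
= 0.01314

Final: 0.01314


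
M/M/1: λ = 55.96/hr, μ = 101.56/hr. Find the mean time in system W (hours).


W = 1/(μ−λ) = 1/(101.56 − 55.96) = 1/45.60 = 0.02193 hr

Final: 0.02193 hr


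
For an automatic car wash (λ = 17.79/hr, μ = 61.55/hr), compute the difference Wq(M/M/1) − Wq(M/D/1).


ρ = 17.79/61.55 = 0.2890
Wq(M/M/1) = ρ/(μ−λ) = 0.2890/43.76 = 0.006605 hr
Wq(M/D/1) = ρ/(2(μ−λ)) = 0.003302 hr
Savings = 0.006605 − 0.003302 = 0.003302 hr

Final: 0.003302 hr


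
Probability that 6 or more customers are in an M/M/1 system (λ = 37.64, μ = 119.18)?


ρ = 37.64/119.18 = 0.3158
P(N ≥ n) = ρ^n = 0.3158^6 = 0.0009924

Final: 0.0009924


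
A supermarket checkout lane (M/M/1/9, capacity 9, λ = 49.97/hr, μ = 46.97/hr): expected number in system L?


ρ = 49.97/46.97 = 1.0639
L = ρ[1 − (K+1)ρ^K + Kρ^(K+1)] / [(1−ρ)(1−ρ^(K+1))]
Numerator: 1.0639·(1 − 10·1.745819 + 9·1.857325) = 0.274201
Denominator: (-0.06387)·(-0.857325) = 0.054758
L = 0.274201/0.054758 = 5.0075

Final: 5.0075


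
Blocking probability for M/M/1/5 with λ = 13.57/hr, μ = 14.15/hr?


ρ = λ/μ = 13.57/14.15 = 0.9590
P_K = (1−ρ)ρ^K/(1−ρ^(K+1)) = (0.04099·0.811180)/(1 − 0.777930)
= 0.033250/0.222070 = 0.149726

Final: 0.149726


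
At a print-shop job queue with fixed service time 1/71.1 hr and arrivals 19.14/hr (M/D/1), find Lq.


ρ = 19.14/71.1 = 0.2692
M/D/1: Lq = ρ²/(2(1−ρ)) = 0.07247/(2·0.7308) = 0.04958

Final: 0.04958


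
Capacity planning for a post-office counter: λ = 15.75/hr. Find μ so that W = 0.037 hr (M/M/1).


W = 1/(μ−λ) ⇒ μ − λ = 1/W = 1/0.037 = 27.0270
μ = λ + 1/W = 15.75 + 27.0270 = 42.7770 per hr

Final: 42.7770 /hr


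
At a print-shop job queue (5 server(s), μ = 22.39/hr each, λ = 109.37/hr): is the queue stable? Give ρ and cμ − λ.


Total capacity cμ = 5·22.39 = 111.95/hr
ρ = λ/(cμ) = 109.37/111.95 = 0.9770
Stable ⇔ ρ < 1: YES
Spare capacity = cμ − λ = 111.95 − 109.37 = 2.58/hr

Final: ρ = 0.9770; stable; margin = 2.58/hr


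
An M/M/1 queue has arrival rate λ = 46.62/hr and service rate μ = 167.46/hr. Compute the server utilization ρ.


ρ = λ/μ = 46.62/167.46 = 0.2784

Final: 0.2784


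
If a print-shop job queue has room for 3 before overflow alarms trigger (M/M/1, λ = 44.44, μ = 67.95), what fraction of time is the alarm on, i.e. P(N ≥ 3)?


ρ = 44.44/67.95 = 0.6540
P(N ≥ n) = ρ^n = 0.6540^3 = 0.279739

Final: 0.279739


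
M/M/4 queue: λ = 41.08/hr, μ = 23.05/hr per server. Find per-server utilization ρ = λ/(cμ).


ρ = λ/(cμ) = 41.08/(4·23.05) = 41.08/92.20 = 0.4456

Final: 0.4456


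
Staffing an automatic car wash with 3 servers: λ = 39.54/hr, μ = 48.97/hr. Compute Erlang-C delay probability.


a = λ/μ = 0.8074; ρ = a/3 = 0.2691
P₀ = 0.443764 (from M/M/c formula)
C(c,a) = [a^c/(c!(1−ρ))]·P₀ = [0.52640/(6·0.7309)]·0.443764
= 0.12004·0.443764 = 0.053271

Final: 0.053271


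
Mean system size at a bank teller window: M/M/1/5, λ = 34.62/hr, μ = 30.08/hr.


ρ = 34.62/30.08 = 1.1509
L = ρ[1 − (K+1)ρ^K + Kρ^(K+1)] / [(1−ρ)(1−ρ^(K+1))]
Numerator: 1.1509·(1 − 6·2.019511 + 5·2.324317) = 0.580670
Denominator: (-0.1509)·(-1.324317) = 0.199880
L = 0.580670/0.199880 = 2.9051

Final: 2.9051


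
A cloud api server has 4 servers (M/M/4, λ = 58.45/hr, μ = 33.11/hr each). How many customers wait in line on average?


a = λ/μ = 1.7653; ρ = a/4 = 0.4413
P₀ = 0.167652
Lq = P₀·a^c·ρ / (c!·(1−ρ)²) = 0.167652·9.71184·0.4413/(24·0.31211)
= 0.09593

Final: 0.09593


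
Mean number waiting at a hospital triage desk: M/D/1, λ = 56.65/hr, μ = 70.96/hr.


ρ = 56.65/70.96 = 0.7983
M/D/1: Lq = ρ²/(2(1−ρ)) = 0.6373/(2·0.2017) = 1.58022

Final: 1.58022


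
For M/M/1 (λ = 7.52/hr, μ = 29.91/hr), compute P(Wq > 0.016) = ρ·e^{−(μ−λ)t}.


ρ = 7.52/29.91 = 0.2514
P(Wq > t) = ρ·e^{−(μ−λ)t} = 0.2514·e^{−0.3582}
= 0.2514·0.698905 = 0.175719

Final: 0.175719


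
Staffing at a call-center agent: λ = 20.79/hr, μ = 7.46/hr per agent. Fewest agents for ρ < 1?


Stability requires cμ > λ ⇔ c > λ/μ.
λ/μ = 20.79/7.46 = 2.7869
Minimum integer c = ⌊2.7869⌋ + 1 = 3
Check: 3·7.46 = 22.38 > 20.79, while 2·7.46 = 14.92 ≤ 20.79

Final: 3 servers


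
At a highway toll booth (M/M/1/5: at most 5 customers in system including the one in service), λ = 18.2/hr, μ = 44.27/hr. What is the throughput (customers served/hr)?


ρ = 0.4111; P_K = (1−ρ)ρ^5/(1−ρ^6) = 0.006949
λ_eff = λ(1 − P_K) = 18.2·(1 − 0.006949) = 18.2·0.993051 = 18.0735 /hr

Final: 18.0735 /hr


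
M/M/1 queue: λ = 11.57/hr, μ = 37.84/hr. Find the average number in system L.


ρ = λ/μ = 11.57/37.84 = 0.3058
L = ρ/(1−ρ) = 0.3058/(1 − 0.3058) = 0.3058/0.6942 = 0.4404

Final: 0.4404


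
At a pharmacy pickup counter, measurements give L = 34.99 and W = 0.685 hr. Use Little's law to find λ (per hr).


λ = L/W = 34.99/0.685 = 51.0803 /hr

Final: 51.0803 /hr


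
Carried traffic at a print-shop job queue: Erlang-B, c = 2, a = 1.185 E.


B(2,1.185) = 0.243188 (Erlang-B)
Carried load = a(1 − B) = 1.185·(1 − 0.243188) = 1.185·0.756812 = 0.8968 E

Final: 0.8968 Erlangs


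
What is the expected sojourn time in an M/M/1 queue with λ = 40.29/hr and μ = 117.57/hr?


W = 1/(μ−λ) = 1/(117.57 − 40.29) = 1/77.28 = 0.01294 hr

Final: 0.01294 hr


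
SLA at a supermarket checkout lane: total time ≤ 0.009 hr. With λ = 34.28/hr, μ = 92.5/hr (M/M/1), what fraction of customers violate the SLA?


W ~ Exponential(μ−λ) for M/M/1.
μ − λ = 92.5 − 34.28 = 58.2200
P(W > t) = e^{−(μ−λ)t} = e^{−0.5240} = 0.592159

Final: 0.592159


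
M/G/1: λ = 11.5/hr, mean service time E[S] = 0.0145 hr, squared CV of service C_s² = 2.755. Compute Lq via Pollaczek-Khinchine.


ρ = λ·E[S] = 11.5·0.0145 = 0.1668
Lq = ρ²(1+C_s²)/(2(1−ρ)) = 0.02781·(1+2.755)/(2·0.8333)
= 0.02781·3.7550/1.6665 = 0.06265

Final: 0.06265


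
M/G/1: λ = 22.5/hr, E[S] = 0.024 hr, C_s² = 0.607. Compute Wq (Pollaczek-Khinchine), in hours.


ρ = λ·E[S] = 22.5·0.024 = 0.5400
E[S²] = E[S]²(1+C_s²) = 0.024²·(1+0.607) = 0.0009256
Wq = λ·E[S²]/(2(1−ρ)) = 22.5·0.0009256/(2·0.4600) = 0.02264 hr

Final: 0.02264 hr


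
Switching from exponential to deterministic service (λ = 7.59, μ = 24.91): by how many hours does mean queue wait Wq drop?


ρ = 7.59/24.91 = 0.3047
Wq(M/M/1) = ρ/(μ−λ) = 0.3047/17.32 = 0.01759 hr
Wq(M/D/1) = ρ/(2(μ−λ)) = 0.008796 hr
Savings = 0.01759 − 0.008796 = 0.008796 hr

Final: 0.008796 hr


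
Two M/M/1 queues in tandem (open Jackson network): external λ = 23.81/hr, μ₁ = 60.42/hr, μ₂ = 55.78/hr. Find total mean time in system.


Each node sees arrival rate λ = 23.81/hr (tandem ⇒ throughput preserved).
W₁ = 1/(μ₁−λ) = 1/(60.42−23.81) = 0.02731 hr
W₂ = 1/(μ₂−λ) = 1/(55.78−23.81) = 0.03128 hr
W_total = W₁ + W₂ = 0.02731 + 0.03128 = 0.05859 hr

Final: 0.05859 hr


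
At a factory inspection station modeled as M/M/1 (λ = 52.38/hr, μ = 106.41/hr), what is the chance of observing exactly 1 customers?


ρ = 52.38/106.41 = 0.4922
P_n = (1−ρ)·ρ^n = (1 − 0.4922)·0.4922^1 = 0.5078·0.492247 = 0.249940

Final: 0.249940


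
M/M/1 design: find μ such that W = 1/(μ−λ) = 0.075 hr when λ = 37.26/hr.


W = 1/(μ−λ) ⇒ μ − λ = 1/W = 1/0.075 = 13.3333
μ = λ + 1/W = 37.26 + 13.3333 = 50.5933 per hr

Final: 50.5933 /hr


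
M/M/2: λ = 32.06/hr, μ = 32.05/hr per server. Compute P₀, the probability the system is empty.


a = λ/μ = 32.06/32.05 = 1.0003; ρ = a/c = 0.5002
Σ_{k=0}^{1} a^k/k! (terms k=0..1) = 1.00000 + 1.00031 = 2.00031
Tail: a^2/(2!(1−ρ)) = 1.00062/(2·0.4998) = 1.00094
P₀ = 1/(2.00031 + 1.00094) = 1/3.00125 = 0.333195

Final: 0.333195


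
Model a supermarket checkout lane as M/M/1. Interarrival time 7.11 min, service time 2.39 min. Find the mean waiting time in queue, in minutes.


λ = 60/7.11 = 8.4388 /hr
μ = 60/2.39 = 25.1046 /hr
ρ = λ/μ = 8.4388/25.1046 = 0.3361
Wq = ρ/(μ−λ) = 0.3361/(25.1046−8.4388) = 0.02017 hr
In minutes: 0.02017·60 = 1.210 min

Final: 1.210 min


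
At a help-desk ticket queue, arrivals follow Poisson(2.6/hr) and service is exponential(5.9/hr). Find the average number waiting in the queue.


ρ = 2.6/5.9 = 0.4407
Lq = ρ²/(1−ρ) = 0.1942/0.5593 = 0.3472

Final: 0.3472


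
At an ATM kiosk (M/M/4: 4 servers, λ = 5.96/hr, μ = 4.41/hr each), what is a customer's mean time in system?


a = 1.3515; ρ = 0.3379; P₀ = 0.257331
Lq = P₀·a^c·ρ/(c!(1−ρ)²) = 0.02757
Wq = Lq/λ = 0.02757/5.96 = 0.004625 hr
W = Wq + 1/μ = 0.004625 + 0.22676 = 0.23138 hr

Final: 0.23138 hr


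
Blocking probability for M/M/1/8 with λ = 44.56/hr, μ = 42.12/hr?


ρ = λ/μ = 44.56/42.12 = 1.0579
P_K = (1−ρ)ρ^K/(1−ρ^(K+1)) = (-0.05793·1.569114)/(1 − 1.660013)
= -0.090898/-0.660013 = 0.137722

Final: 0.137722


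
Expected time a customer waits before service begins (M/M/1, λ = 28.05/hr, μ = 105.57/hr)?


ρ = 28.05/105.57 = 0.2657
Wq = ρ/(μ−λ) = 0.2657/(105.57 − 28.05) = 0.2657/77.52 = 0.003428 hr

Final: 0.003428 hr


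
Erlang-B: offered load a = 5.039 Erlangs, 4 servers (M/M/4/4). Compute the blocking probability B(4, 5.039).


B(c,a) = (a^c/c!) / Σ_{k=0}^{c} a^k/k!
a^4/4! = 26.863722
Σ terms (k=0..4): 1.00000 + 5.03900 + 12.69576 + 21.32465 + 26.86372 = 66.923129
B = 26.863722/66.923129 = 0.401412

Final: 0.401412


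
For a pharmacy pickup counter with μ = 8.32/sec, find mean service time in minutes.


Mean service time = 1/μ = 1/8.32 second = 0.12019 second
In minutes: 0.12019 × 0.0166667 = 0.002003 min

Final: 0.002003 min


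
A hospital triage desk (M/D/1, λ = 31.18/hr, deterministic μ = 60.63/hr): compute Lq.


ρ = 31.18/60.63 = 0.5143
M/D/1: Lq = ρ²/(2(1−ρ)) = 0.2645/(2·0.4857) = 0.27224

Final: 0.27224


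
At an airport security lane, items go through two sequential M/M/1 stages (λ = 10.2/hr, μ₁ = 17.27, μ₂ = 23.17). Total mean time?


Each node sees arrival rate λ = 10.2/hr (tandem ⇒ throughput preserved).
W₁ = 1/(μ₁−λ) = 1/(17.27−10.2) = 0.14144 hr
W₂ = 1/(μ₂−λ) = 1/(23.17−10.2) = 0.07710 hr
W_total = W₁ + W₂ = 0.14144 + 0.07710 = 0.21854 hr

Final: 0.21854 hr


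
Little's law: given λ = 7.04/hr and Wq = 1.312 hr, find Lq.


Lq = λWq = 7.04·1.312 = 9.2365

Final: 9.2365


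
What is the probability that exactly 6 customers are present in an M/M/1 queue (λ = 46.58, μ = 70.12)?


ρ = 46.58/70.12 = 0.6643
P_n = (1−ρ)·ρ^n = (1 − 0.6643)·0.6643^6 = 0.3357·0.085930 = 0.028848

Final: 0.028848


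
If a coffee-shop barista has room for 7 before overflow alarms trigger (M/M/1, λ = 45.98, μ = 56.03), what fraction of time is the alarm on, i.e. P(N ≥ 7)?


ρ = 45.98/56.03 = 0.8206
P(N ≥ n) = ρ^n = 0.8206^7 = 0.250633

Final: 0.250633


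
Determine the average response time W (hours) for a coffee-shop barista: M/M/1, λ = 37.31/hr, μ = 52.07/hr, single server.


W = 1/(μ−λ) = 1/(52.07 − 37.31) = 1/14.76 = 0.06775 hr

Final: 0.06775 hr


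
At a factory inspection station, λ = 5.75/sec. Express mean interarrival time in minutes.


Mean interarrival time = 1/λ = 1/5.75 second = 0.17391 second
In minutes: 0.17391 × 0.0166667 = 0.002899 min

Final: 0.002899 min


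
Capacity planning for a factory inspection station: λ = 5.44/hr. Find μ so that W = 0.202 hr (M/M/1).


W = 1/(μ−λ) ⇒ μ − λ = 1/W = 1/0.202 = 4.9505
μ = λ + 1/W = 5.44 + 4.9505 = 10.3905 per hr

Final: 10.3905 /hr


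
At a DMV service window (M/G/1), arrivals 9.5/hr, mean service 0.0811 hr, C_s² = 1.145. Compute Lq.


ρ = λ·E[S] = 9.5·0.0811 = 0.7705
Lq = ρ²(1+C_s²)/(2(1−ρ)) = 0.5936·(1+1.145)/(2·0.2295)
= 0.5936·2.1450/0.4591 = 2.77338

Final: 2.77338


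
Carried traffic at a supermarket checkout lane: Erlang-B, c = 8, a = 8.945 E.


B(8,8.945) = 0.286320 (Erlang-B)
Carried load = a(1 − B) = 8.945·(1 − 0.286320) = 8.945·0.713680 = 6.3839 E

Final: 6.3839 Erlangs


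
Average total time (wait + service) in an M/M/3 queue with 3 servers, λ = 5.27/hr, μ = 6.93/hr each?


a = 0.7605; ρ = 0.2535; P₀ = 0.465593
Lq = P₀·a^c·ρ/(c!(1−ρ)²) = 0.01552
Wq = Lq/λ = 0.01552/5.27 = 0.002945 hr
W = Wq + 1/μ = 0.002945 + 0.14430 = 0.14725 hr

Final: 0.14725 hr


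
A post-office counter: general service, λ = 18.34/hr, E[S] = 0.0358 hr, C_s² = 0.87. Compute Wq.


ρ = λ·E[S] = 18.34·0.0358 = 0.6566
E[S²] = E[S]²(1+C_s²) = 0.0358²·(1+0.87) = 0.002397
Wq = λ·E[S²]/(2(1−ρ)) = 18.34·0.002397/(2·0.3434) = 0.06399 hr

Final: 0.06399 hr


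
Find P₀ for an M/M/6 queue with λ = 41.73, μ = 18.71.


a = λ/μ = 41.73/18.71 = 2.2304; ρ = a/c = 0.3717
Σ_{k=0}^{5} a^k/k! (terms k=0..5) = 1.00000 + 2.23036 + 2.48725 + 1.84915 + 1.03107 + 0.45993 = 9.05776
Tail: a^6/(6!(1−ρ)) = 123.09703/(720·0.6283) = 0.27212
P₀ = 1/(9.05776 + 0.27212) = 1/9.32988 = 0.107183

Final: 0.107183


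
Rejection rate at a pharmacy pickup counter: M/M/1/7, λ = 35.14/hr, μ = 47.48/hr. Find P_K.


ρ = λ/μ = 35.14/47.48 = 0.7401
P_K = (1−ρ)ρ^K/(1−ρ^(K+1)) = (0.2599·0.121629)/(1 − 0.090018)
= 0.031611/0.909982 = 0.034738

Final: 0.034738


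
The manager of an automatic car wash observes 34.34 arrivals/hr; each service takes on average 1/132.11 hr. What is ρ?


ρ = λ/μ = 34.34/132.11 = 0.2599

Final: 0.2599


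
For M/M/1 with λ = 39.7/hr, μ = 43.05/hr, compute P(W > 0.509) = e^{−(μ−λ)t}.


W ~ Exponential(μ−λ) for M/M/1.
μ − λ = 43.05 − 39.7 = 3.3500
P(W > t) = e^{−(μ−λ)t} = e^{−1.7051} = 0.181745

Final: 0.181745


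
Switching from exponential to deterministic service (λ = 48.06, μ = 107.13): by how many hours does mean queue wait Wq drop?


ρ = 48.06/107.13 = 0.4486
Wq(M/M/1) = ρ/(μ−λ) = 0.4486/59.07 = 0.007595 hr
Wq(M/D/1) = ρ/(2(μ−λ)) = 0.003797 hr
Savings = 0.007595 − 0.003797 = 0.003797 hr

Final: 0.003797 hr


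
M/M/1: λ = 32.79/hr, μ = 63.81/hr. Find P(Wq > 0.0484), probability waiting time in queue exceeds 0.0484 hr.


ρ = 32.79/63.81 = 0.5139
P(Wq > t) = ρ·e^{−(μ−λ)t} = 0.5139·e^{−1.5014}
= 0.5139·0.222825 = 0.114503

Final: 0.114503


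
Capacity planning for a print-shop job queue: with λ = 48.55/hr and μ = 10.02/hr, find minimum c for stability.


Stability requires cμ > λ ⇔ c > λ/μ.
λ/μ = 48.55/10.02 = 4.8453
Minimum integer c = ⌊4.8453⌋ + 1 = 5
Check: 5·10.02 = 50.10 > 48.55, while 4·10.02 = 40.08 ≤ 48.55

Final: 5 servers


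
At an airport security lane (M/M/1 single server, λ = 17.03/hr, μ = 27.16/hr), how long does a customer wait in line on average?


ρ = 17.03/27.16 = 0.6270
Wq = ρ/(μ−λ) = 0.6270/(27.16 − 17.03) = 0.6270/10.13 = 0.06190 hr

Final: 0.06190 hr


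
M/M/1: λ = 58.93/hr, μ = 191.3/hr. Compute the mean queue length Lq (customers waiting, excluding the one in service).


ρ = 58.93/191.3 = 0.3081
Lq = ρ²/(1−ρ) = 0.09489/0.6919 = 0.1371

Final: 0.1371


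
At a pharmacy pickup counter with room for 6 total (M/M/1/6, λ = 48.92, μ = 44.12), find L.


ρ = 48.92/44.12 = 1.1088
L = ρ[1 − (K+1)ρ^K + Kρ^(K+1)] / [(1−ρ)(1−ρ^(K+1))]
Numerator: 1.1088·(1 − 7·1.858257 + 6·2.060424) = 0.393343
Denominator: (-0.1088)·(-1.060424) = 0.115368
L = 0.393343/0.115368 = 3.4095

Final: 3.4095


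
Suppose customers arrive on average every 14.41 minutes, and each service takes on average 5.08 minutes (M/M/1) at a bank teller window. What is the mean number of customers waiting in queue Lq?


λ = 60/14.41 = 4.1638 /hr
μ = 60/5.08 = 11.8110 /hr
ρ = λ/μ = 4.1638/11.8110 = 0.3525
Lq = ρ²/(1−ρ) = 0.1243/0.6475 = 0.1919

Final: 0.1919


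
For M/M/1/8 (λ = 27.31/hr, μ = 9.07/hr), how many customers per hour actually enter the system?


ρ = 3.0110; P_K = (1−ρ)ρ^8/(1−ρ^9) = 0.667920
λ_eff = λ(1 − P_K) = 27.31·(1 − 0.667920) = 27.31·0.332080 = 9.0691 /hr

Final: 9.0691 /hr


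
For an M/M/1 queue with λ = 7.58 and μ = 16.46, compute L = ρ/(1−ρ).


ρ = λ/μ = 7.58/16.46 = 0.4605
L = ρ/(1−ρ) = 0.4605/(1 − 0.4605) = 0.4605/0.5395 = 0.8536

Final: 0.8536


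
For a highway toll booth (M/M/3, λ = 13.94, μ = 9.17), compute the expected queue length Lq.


a = λ/μ = 1.5202; ρ = a/3 = 0.5067
P₀ = 0.205651
Lq = P₀·a^c·ρ / (c!·(1−ρ)²) = 0.205651·3.51302·0.5067/(6·0.24332)
= 0.25076

Final: 0.25076


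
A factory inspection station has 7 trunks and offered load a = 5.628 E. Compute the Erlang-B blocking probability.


B(c,a) = (a^c/c!) / Σ_{k=0}^{c} a^k/k!
a^7/7! = 35.485268
Σ terms (k=0..7): 1.00000 + 5.62800 + 15.83719 + 29.71057 + 41.80278 + 47.05320 + 44.13590 + 35.48527 = 220.652916
B = 35.485268/220.652916 = 0.160819

Final: 0.160819


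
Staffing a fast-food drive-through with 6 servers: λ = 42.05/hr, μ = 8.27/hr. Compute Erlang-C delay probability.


a = λ/μ = 5.0846; ρ = a/6 = 0.8474
P₀ = 0.003931 (from M/M/c formula)
C(c,a) = [a^c/(c!(1−ρ))]·P₀ = [17280.76417/(720·0.1526)]·0.003931
= 157.32268·0.003931 = 0.618369

Final: 0.618369


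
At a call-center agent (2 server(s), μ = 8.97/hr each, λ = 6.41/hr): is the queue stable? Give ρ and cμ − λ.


Total capacity cμ = 2·8.97 = 17.94/hr
ρ = λ/(cμ) = 6.41/17.94 = 0.3573
Stable ⇔ ρ < 1: YES
Spare capacity = cμ − λ = 17.94 − 6.41 = 11.53/hr

Final: ρ = 0.3573; stable; margin = 11.53/hr


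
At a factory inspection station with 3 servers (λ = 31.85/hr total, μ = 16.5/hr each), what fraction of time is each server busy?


ρ = λ/(cμ) = 31.85/(3·16.5) = 31.85/49.50 = 0.6434

Final: 0.6434


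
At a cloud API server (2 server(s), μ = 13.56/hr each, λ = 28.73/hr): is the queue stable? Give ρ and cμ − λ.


Total capacity cμ = 2·13.56 = 27.12/hr
ρ = λ/(cμ) = 28.73/27.12 = 1.0594
Stable ⇔ ρ < 1: NO
Spare capacity = cμ − λ = 27.12 − 28.73 = -1.61/hr

Final: ρ = 1.0594; unstable; margin = -1.61/hr


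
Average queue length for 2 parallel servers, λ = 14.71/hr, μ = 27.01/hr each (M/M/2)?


a = λ/μ = 0.5446; ρ = a/2 = 0.2723
P₀ = 0.571948
Lq = P₀·a^c·ρ / (c!·(1−ρ)²) = 0.571948·0.29660·0.2723/(2·0.52954)
= 0.04362

Final: 0.04362


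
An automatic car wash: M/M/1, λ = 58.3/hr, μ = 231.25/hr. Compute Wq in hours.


ρ = 58.3/231.25 = 0.2521
Wq = ρ/(μ−λ) = 0.2521/(231.25 − 58.3) = 0.2521/172.95 = 0.001458 hr

Final: 0.001458 hr


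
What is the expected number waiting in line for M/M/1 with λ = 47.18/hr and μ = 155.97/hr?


ρ = 47.18/155.97 = 0.3025
Lq = ρ²/(1−ρ) = 0.09150/0.6975 = 0.1312

Final: 0.1312


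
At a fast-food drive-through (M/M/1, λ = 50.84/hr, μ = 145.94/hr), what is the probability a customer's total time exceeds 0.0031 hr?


W ~ Exponential(μ−λ) for M/M/1.
μ − λ = 145.94 − 50.84 = 95.1000
P(W > t) = e^{−(μ−λ)t} = e^{−0.2948} = 0.744673

Final: 0.744673


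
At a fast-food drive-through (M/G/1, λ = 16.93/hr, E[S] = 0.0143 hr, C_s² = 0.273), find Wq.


ρ = λ·E[S] = 16.93·0.0143 = 0.2421
E[S²] = E[S]²(1+C_s²) = 0.0143²·(1+0.273) = 0.0002603
Wq = λ·E[S²]/(2(1−ρ)) = 16.93·0.0002603/(2·0.7579) = 0.002907 hr

Final: 0.002907 hr


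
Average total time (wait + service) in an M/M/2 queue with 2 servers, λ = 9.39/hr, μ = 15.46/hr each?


a = 0.6074; ρ = 0.3037; P₀ = 0.534111
Lq = P₀·a^c·ρ/(c!(1−ρ)²) = 0.06171
Wq = Lq/λ = 0.06171/9.39 = 0.006572 hr
W = Wq + 1/μ = 0.006572 + 0.06468 = 0.07125 hr

Final: 0.07125 hr


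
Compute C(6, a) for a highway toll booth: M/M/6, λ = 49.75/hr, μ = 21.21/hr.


a = λ/μ = 2.3456; ρ = a/6 = 0.3909
P₀ = 0.095420 (from M/M/c formula)
C(c,a) = [a^c/(c!(1−ρ))]·P₀ = [166.53844/(720·0.6091)]·0.095420
= 0.37977·0.095420 = 0.036237

Final: 0.036237


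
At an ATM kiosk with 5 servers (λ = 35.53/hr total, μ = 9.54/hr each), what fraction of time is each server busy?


ρ = λ/(cμ) = 35.53/(5·9.54) = 35.53/47.70 = 0.7449

Final: 0.7449


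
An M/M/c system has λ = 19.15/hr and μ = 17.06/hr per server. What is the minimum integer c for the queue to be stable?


Stability requires cμ > λ ⇔ c > λ/μ.
λ/μ = 19.15/17.06 = 1.1225
Minimum integer c = ⌊1.1225⌋ + 1 = 2
Check: 2·17.06 = 34.12 > 19.15, while 1·17.06 = 17.06 ≤ 19.15

Final: 2 servers


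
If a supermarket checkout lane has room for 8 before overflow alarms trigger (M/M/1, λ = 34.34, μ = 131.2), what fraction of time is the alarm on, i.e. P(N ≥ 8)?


ρ = 34.34/131.2 = 0.2617
P(N ≥ n) = ρ^n = 0.2617^8 = 0.00002203

Final: 0.00002203


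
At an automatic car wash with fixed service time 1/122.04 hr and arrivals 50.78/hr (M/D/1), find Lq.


ρ = 50.78/122.04 = 0.4161
M/D/1: Lq = ρ²/(2(1−ρ)) = 0.1731/(2·0.5839) = 0.14825

Final: 0.14825


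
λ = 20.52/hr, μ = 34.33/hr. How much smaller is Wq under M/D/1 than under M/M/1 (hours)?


ρ = 20.52/34.33 = 0.5977
Wq(M/M/1) = ρ/(μ−λ) = 0.5977/13.81 = 0.04328 hr
Wq(M/D/1) = ρ/(2(μ−λ)) = 0.02164 hr
Savings = 0.04328 − 0.02164 = 0.02164 hr

Final: 0.02164 hr


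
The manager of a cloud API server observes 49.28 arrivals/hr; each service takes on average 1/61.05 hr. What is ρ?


ρ = λ/μ = 49.28/61.05 = 0.8072

Final: 0.8072


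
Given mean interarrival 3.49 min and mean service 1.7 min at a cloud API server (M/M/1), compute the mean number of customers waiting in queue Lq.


λ = 60/3.49 = 17.1920 /hr
μ = 60/1.7 = 35.2941 /hr
ρ = λ/μ = 17.1920/35.2941 = 0.4871
Lq = ρ²/(1−ρ) = 0.2373/0.5129 = 0.4626

Final: 0.4626


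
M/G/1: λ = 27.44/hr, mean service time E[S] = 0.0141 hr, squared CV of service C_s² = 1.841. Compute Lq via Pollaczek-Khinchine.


ρ = λ·E[S] = 27.44·0.0141 = 0.3869
Lq = ρ²(1+C_s²)/(2(1−ρ)) = 0.1497·(1+1.841)/(2·0.6131)
= 0.1497·2.8410/1.2262 = 0.34683

Final: 0.34683


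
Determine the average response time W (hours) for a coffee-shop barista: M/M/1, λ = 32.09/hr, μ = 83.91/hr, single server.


W = 1/(μ−λ) = 1/(83.91 − 32.09) = 1/51.82 = 0.01930 hr

Final: 0.01930 hr


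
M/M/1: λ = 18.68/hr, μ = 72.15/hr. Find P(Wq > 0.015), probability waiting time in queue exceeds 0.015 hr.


ρ = 18.68/72.15 = 0.2589
P(Wq > t) = ρ·e^{−(μ−λ)t} = 0.2589·e^{−0.8021}
= 0.2589·0.448409 = 0.116095

Final: 0.116095


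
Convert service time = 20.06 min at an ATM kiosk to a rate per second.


μ = 1/(service time) in consistent units.
1 second = 0.0166667 min, so μ = 0.0166667/20.06 = 0.0008308 per second

Final: 0.0008308 /sec


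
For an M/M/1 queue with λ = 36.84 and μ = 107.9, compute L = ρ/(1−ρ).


ρ = λ/μ = 36.84/107.9 = 0.3414
L = ρ/(1−ρ) = 0.3414/(1 − 0.3414) = 0.3414/0.6586 = 0.5184

Final: 0.5184


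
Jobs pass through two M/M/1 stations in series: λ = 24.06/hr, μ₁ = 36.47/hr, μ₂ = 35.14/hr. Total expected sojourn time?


Each node sees arrival rate λ = 24.06/hr (tandem ⇒ throughput preserved).
W₁ = 1/(μ₁−λ) = 1/(36.47−24.06) = 0.08058 hr
W₂ = 1/(μ₂−λ) = 1/(35.14−24.06) = 0.09025 hr
W_total = W₁ + W₂ = 0.08058 + 0.09025 = 0.17083 hr

Final: 0.17083 hr


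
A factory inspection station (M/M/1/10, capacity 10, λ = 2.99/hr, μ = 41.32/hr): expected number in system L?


ρ = 2.99/41.32 = 0.07236
L = ρ[1 − (K+1)ρ^K + Kρ^(K+1)] / [(1−ρ)(1−ρ^(K+1))]
Numerator: 0.07236·(1 − 11·3.936e-12 + 10·2.849e-13) = 0.072362
Denominator: (0.9276)·(1.000000) = 0.927638
L = 0.072362/0.927638 = 0.07801

Final: 0.07801


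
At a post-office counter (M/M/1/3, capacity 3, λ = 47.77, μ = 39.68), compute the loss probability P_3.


ρ = λ/μ = 47.77/39.68 = 1.2039
P_K = (1−ρ)ρ^K/(1−ρ^(K+1)) = (-0.2039·1.744820)/(1 − 2.100556)
= -0.355736/-1.100556 = 0.323233

Final: 0.323233


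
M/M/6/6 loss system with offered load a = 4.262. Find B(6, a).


B(c,a) = (a^c/c!) / Σ_{k=0}^{c} a^k/k!
a^6/6! = 8.324309
Σ terms (k=0..6): 1.00000 + 4.26200 + 9.08232 + 12.90295 + 13.74810 + 11.71888 + 8.32431 = 61.038555
B = 8.324309/61.038555 = 0.136378

Final: 0.136378


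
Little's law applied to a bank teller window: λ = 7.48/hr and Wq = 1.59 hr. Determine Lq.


Lq = λWq = 7.48·1.59 = 11.8932

Final: 11.8932


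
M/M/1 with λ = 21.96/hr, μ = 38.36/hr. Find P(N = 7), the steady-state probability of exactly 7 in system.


ρ = 21.96/38.36 = 0.5725
P_n = (1−ρ)·ρ^n = (1 − 0.5725)·0.5725^7 = 0.4275·0.020150 = 0.008615

Final: 0.008615


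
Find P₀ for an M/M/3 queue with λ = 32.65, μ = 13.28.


a = λ/μ = 32.65/13.28 = 2.4586; ρ = a/c = 0.8195
Σ_{k=0}^{2} a^k/k! (terms k=0..2) = 1.00000 + 2.45858 + 3.02232 = 6.48090
Tail: a^3/(3!(1−ρ)) = 14.86125/(6·0.1805) = 13.72444
P₀ = 1/(6.48090 + 13.72444) = 1/20.20534 = 0.049492

Final: 0.049492


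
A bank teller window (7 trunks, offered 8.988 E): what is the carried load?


B(7,8.988) = 0.360979 (Erlang-B)
Carried load = a(1 − B) = 8.988·(1 − 0.360979) = 8.988·0.639021 = 5.7435 E

Final: 5.7435 Erlangs


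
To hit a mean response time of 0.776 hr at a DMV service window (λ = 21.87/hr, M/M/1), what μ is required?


W = 1/(μ−λ) ⇒ μ − λ = 1/W = 1/0.776 = 1.2887
μ = λ + 1/W = 21.87 + 1.2887 = 23.1587 per hr

Final: 23.1587 /hr


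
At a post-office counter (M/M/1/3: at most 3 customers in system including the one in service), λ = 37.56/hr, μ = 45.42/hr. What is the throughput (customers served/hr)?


ρ = 0.8269; P_K = (1−ρ)ρ^3/(1−ρ^4) = 0.183826
λ_eff = λ(1 − P_K) = 37.56·(1 − 0.183826) = 37.56·0.816174 = 30.6555 /hr

Final: 30.6555 /hr


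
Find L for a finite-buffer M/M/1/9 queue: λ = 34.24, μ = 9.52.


ρ = 34.24/9.52 = 3.5966
L = ρ[1 − (K+1)ρ^K + Kρ^(K+1)] / [(1−ρ)(1−ρ^(K+1))]
Numerator: 3.5966·(1 − 10·100709.692189 + 9·362216.371908) = 8102692.521174
Denominator: (-2.5966)·(-362215.371908) = 940542.436300
L = 8102692.521174/940542.436300 = 8.6149

Final: 8.6149
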